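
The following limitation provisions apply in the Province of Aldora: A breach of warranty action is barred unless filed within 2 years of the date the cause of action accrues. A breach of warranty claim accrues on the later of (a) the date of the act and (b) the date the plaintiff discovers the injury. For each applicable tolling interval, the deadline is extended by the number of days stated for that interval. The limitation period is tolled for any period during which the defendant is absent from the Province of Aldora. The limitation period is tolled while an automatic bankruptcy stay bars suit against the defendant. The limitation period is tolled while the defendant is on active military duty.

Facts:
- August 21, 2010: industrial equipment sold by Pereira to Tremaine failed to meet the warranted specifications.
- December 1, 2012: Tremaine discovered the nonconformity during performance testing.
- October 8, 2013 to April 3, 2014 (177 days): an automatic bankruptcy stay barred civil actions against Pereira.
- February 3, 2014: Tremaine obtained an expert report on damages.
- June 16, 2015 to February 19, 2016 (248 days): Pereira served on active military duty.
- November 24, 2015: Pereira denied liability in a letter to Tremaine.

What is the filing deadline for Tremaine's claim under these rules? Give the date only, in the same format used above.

May 27, 2015

Taking the later of the act (August 21, 2010) and discovery (December 1, 2012), the claim accrued on December 1, 2012.
2 years from December 1, 2012 is December 1, 2014.
The period was tolled for 177 days by the automatic bankruptcy stay (October 8, 2013 to April 3, 2014), pushing the deadline to May 27, 2015.
By the time the defendant's active military service began on June 16, 2015, the limitation period had already expired on May 27, 2015; that interval cannot revive it.
None of the other events listed affects the running of the period under the stated rules.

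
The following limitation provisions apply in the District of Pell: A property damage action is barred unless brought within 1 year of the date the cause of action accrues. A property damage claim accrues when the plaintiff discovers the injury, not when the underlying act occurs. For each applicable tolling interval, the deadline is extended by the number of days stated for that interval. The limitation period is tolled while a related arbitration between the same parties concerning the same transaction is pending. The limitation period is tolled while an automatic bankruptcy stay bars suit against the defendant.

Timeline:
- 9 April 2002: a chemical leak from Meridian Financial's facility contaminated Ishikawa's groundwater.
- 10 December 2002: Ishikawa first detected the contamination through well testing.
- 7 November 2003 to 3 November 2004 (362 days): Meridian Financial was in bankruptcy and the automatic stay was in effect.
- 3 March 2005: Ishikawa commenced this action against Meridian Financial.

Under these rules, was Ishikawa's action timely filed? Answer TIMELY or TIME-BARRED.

TIME-BARRED

Accrual is tied to discovery, so the period began on 10 December 2002 rather than on 9 April 2002 when the act occurred.
Adding the 1 year base period to 10 December 2002 gives a deadline of 10 December 2003, before any tolling.
Because the automatic bankruptcy stay ran from 7 November 2003 to 3 November 2004, the deadline is extended by 362 days to 6 December 2004.
Ishikawa filed on 3 March 2005, after the 6 December 2004 deadline, so the action is time-barred.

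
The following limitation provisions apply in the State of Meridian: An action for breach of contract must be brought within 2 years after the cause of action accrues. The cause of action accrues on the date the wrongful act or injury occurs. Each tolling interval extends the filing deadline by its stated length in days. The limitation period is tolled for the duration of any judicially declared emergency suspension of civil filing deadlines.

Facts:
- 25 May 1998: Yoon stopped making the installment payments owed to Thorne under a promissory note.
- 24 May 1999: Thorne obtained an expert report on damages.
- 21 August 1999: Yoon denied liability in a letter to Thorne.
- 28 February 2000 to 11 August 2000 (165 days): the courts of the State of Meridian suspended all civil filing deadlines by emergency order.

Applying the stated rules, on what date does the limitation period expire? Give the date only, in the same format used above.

6 November 2000

The limitation period began to run on 25 May 1998.
The untolled deadline — 2 years after 25 May 1998 — is 25 May 2000.
The period was tolled for 165 days by the emergency suspension of filing deadlines (28 February 2000 to 11 August 2000), pushing the deadline to 6 November 2000.
Nothing else in the chronology tolls or restarts the period.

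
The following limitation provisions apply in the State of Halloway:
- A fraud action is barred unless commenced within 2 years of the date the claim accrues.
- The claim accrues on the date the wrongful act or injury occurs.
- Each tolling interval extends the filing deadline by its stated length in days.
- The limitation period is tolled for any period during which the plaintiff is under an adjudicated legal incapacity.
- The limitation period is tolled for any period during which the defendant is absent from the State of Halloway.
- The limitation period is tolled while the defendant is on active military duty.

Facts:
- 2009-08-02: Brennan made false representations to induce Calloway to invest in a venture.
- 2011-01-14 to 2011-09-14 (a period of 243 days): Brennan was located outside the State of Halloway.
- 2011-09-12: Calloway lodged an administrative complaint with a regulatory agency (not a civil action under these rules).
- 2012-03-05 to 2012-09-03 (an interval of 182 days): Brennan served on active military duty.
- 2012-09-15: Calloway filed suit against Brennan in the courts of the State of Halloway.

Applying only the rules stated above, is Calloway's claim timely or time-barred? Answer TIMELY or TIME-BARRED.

TIMELY

The claim accrued on 2009-08-02, the date of the act.
2 years from 2009-08-02 is 2011-08-02.
The defendant's absence from the jurisdiction from 2011-01-14 to 2011-09-14 tolled the period for 243 days, extending the deadline to 2012-04-01.
The period was tolled for 182 days by the defendant's active military service (2012-03-05 to 2012-09-03), pushing the deadline to 2012-09-30.
The other events in the timeline have no effect on the limitation period under the stated rules.
The 2012-09-15 filing precedes the 2012-09-30 deadline; the claim is timely.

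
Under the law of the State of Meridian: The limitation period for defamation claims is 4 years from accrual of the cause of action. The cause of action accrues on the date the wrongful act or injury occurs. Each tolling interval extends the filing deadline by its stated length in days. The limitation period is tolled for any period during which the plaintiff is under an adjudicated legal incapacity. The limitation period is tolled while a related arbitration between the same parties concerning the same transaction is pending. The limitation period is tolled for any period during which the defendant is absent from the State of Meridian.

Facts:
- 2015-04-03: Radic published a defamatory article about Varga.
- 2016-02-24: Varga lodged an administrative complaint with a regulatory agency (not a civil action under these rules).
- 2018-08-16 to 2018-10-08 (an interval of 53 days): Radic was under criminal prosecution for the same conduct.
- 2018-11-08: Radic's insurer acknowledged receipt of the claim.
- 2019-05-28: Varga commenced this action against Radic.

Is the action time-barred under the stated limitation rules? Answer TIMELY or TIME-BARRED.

TIME-BARRED

The limitation period began to run on 2015-04-03.
The untolled deadline — 4 years after 2015-04-03 — is 2019-04-03.
The pending criminal prosecution from 2018-08-16 to 2018-10-08 does not toll the period, because no stated rule makes a criminal prosecution a tolling event.
Nothing else in the chronology tolls or restarts the period.
Varga filed on 2019-05-28, after the 2019-04-03 deadline, so the action is time-barred.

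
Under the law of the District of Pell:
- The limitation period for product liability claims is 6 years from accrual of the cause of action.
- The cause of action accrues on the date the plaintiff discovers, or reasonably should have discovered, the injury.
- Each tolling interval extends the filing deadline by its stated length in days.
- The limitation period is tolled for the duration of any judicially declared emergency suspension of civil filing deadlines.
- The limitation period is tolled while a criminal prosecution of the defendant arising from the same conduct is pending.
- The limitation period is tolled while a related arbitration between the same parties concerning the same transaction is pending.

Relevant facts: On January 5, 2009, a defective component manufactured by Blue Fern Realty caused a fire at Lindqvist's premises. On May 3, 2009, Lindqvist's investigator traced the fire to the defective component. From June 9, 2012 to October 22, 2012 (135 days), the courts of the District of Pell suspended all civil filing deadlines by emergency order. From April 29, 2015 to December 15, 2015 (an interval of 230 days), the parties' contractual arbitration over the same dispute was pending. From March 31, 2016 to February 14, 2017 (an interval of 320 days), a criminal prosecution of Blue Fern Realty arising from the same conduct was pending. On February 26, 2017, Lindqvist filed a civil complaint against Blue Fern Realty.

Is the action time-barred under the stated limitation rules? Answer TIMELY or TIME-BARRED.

TIMELY

Under the discovery rule, the claim accrued on May 3, 2009, when Lindqvist discovered the injury — not on the January 5, 2009 date of the underlying act.
The untolled deadline — 6 years after May 3, 2009 — is May 3, 2015.
The emergency suspension of filing deadlines from June 9, 2012 to October 22, 2012 tolled the period for 135 days, extending the deadline to September 15, 2015.
The pending related arbitration from April 29, 2015 to December 15, 2015 tolled the period for 230 days, extending the deadline to May 2, 2016.
The period was tolled for 320 days by the pending criminal prosecution (March 31, 2016 to February 14, 2017), pushing the deadline to March 18, 2017.
Lindqvist filed on February 26, 2017, before the March 18, 2017 deadline, so the action is timely.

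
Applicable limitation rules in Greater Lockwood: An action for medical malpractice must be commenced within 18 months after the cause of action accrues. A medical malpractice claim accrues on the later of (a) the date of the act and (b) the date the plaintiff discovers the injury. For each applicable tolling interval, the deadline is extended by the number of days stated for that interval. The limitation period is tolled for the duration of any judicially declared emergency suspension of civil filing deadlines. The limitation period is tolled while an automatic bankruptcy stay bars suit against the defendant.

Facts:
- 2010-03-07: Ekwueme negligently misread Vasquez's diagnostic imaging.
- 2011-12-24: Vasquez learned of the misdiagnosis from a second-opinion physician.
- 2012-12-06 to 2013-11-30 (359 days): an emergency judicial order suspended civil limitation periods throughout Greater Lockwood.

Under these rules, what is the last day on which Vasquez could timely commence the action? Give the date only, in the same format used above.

2014-06-18

Taking the later of the act (2010-03-07) and discovery (2011-12-24), the claim accrued on 2011-12-24.
Adding the 18 months base period to 2011-12-24 gives a deadline of 2013-06-24, before any tolling.
Because the emergency suspension of filing deadlines ran from 2012-12-06 to 2013-11-30, the deadline is extended by 359 days to 2014-06-18.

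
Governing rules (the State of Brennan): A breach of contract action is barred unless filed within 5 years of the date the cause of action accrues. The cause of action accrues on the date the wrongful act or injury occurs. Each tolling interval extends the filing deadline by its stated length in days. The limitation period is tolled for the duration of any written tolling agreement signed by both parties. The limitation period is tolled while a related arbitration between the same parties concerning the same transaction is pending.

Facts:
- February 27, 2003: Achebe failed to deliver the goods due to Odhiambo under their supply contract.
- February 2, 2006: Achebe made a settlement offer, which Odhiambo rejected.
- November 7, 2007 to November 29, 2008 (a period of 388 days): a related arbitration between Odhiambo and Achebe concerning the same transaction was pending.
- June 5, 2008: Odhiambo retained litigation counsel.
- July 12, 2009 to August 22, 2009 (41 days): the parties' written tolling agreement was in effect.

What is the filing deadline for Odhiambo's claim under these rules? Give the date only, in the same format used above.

The cause of action accrued on February 27, 2003, the date of the act.
5 years from February 27, 2003 is February 27, 2008.
The period was tolled for 388 days by the pending related arbitration (November 7, 2007 to November 29, 2008), pushing the deadline to March 21, 2009.
The written tolling agreement from July 12, 2009 to August 22, 2009 began after the period had already run on March 21, 2009, so it has no tolling effect.
None of the other events listed affects the running of the period under the stated rules.

March 21, 2009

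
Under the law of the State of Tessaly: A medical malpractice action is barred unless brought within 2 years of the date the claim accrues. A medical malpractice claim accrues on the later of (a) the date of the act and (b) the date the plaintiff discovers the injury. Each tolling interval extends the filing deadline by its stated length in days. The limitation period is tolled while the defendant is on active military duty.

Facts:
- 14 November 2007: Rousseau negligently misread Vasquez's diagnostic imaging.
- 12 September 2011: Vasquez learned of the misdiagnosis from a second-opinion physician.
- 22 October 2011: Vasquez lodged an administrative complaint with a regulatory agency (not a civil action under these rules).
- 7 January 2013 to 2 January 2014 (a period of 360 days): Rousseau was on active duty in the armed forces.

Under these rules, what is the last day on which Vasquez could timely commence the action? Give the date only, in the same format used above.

Because discovery on 12 September 2011 post-dates the 14 November 2007 act, accrual under the later-of rule falls on 12 September 2011.
The untolled deadline — 2 years after 12 September 2011 — is 12 September 2013.
The defendant's active military service from 7 January 2013 to 2 January 2014 tolled the period for 360 days, extending the deadline to 7 September 2014.
The other events in the timeline have no effect on the limitation period under the stated rules.

7 September 2014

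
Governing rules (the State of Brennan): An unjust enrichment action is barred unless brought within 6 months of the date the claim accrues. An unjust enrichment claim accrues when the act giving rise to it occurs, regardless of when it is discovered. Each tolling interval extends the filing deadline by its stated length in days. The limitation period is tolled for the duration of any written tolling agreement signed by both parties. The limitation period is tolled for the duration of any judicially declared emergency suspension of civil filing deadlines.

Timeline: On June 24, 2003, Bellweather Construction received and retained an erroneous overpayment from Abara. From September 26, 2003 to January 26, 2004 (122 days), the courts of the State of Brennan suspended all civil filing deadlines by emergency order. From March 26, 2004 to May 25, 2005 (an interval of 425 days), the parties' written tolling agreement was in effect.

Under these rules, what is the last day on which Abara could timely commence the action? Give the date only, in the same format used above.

June 23, 2005

The limitation period began to run on June 24, 2003.
The untolled deadline — 6 months after June 24, 2003 — is December 24, 2003.
The period was tolled for 122 days by the emergency suspension of filing deadlines (September 26, 2003 to January 26, 2004), pushing the deadline to April 24, 2004.
The written tolling agreement from March 26, 2004 to May 25, 2005 tolled the period for 425 days, extending the deadline to June 23, 2005.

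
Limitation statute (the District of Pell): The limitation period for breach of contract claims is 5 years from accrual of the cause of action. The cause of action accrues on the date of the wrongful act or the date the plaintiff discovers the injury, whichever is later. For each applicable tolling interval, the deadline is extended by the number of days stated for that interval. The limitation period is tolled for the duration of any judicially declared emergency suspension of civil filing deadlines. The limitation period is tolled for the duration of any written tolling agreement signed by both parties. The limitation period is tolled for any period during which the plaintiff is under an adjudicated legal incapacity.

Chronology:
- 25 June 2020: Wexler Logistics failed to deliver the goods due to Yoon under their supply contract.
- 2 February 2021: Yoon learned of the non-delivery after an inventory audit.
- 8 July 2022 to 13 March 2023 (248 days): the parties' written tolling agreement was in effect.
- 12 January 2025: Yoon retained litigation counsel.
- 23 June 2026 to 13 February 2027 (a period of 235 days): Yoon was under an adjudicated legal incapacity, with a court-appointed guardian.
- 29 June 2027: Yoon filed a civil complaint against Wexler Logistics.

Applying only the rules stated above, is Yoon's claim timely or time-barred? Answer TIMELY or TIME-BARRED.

TIME-BARRED

Because discovery on 2 February 2021 post-dates the 25 June 2020 act, accrual under the later-of rule falls on 2 February 2021.
5 years from 2 February 2021 is 2 February 2026.
The written tolling agreement from 8 July 2022 to 13 March 2023 tolled the period for 248 days, extending the deadline to 8 October 2026.
Because the plaintiff's legal incapacity ran from 23 June 2026 to 13 February 2027, the deadline is extended by 235 days to 31 May 2027.
None of the other events listed affects the running of the period under the stated rules.
Filing on 29 June 2027 missed the 31 May 2027 deadline — the action is time-barred.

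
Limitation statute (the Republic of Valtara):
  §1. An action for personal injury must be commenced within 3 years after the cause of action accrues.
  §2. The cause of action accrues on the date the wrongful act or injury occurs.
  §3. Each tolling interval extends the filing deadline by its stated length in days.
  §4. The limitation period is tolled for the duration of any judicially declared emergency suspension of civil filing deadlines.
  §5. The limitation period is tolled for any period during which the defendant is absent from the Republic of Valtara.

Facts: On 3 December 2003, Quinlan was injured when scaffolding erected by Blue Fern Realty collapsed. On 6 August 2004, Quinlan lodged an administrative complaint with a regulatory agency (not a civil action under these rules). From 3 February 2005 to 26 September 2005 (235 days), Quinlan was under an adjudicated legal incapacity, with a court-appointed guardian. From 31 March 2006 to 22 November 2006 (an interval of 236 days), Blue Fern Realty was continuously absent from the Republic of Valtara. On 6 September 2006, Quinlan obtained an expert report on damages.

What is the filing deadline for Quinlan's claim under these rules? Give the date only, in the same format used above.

27 July 2007

The limitation period began to run on 3 December 2003.
The untolled deadline — 3 years after 3 December 2003 — is 3 December 2006.
The period was tolled for 236 days by the defendant's absence from the jurisdiction (31 March 2006 to 22 November 2006), pushing the deadline to 27 July 2007.
The plaintiff's legal incapacity from 3 February 2005 to 26 September 2005 does not toll the period, because no stated rule makes the plaintiff's incapacity a tolling event.
None of the other events listed affects the running of the period under the stated rules.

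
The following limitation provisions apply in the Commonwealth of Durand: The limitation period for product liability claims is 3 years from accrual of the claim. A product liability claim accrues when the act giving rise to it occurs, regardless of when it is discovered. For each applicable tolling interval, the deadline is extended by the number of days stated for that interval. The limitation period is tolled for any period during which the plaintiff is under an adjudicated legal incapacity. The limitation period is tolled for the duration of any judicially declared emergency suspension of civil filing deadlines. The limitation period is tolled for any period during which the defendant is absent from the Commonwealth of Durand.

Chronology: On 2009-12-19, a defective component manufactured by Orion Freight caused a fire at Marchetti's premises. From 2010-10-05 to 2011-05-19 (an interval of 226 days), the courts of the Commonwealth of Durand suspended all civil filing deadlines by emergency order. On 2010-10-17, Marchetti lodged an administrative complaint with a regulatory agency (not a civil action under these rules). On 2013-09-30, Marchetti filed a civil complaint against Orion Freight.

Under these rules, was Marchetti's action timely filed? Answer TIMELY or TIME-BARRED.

The claim accrued on 2009-12-19, when the wrongful act occurred.
Adding the 3 years base period to 2009-12-19 gives a deadline of 2012-12-19, before any tolling.
The emergency suspension of filing deadlines from 2010-10-05 to 2011-05-19 tolled the period for 226 days, extending the deadline to 2013-08-02.
None of the other events listed affects the running of the period under the stated rules.
Filing on 2013-09-30 missed the 2013-08-02 deadline — the action is time-barred.

TIME-BARRED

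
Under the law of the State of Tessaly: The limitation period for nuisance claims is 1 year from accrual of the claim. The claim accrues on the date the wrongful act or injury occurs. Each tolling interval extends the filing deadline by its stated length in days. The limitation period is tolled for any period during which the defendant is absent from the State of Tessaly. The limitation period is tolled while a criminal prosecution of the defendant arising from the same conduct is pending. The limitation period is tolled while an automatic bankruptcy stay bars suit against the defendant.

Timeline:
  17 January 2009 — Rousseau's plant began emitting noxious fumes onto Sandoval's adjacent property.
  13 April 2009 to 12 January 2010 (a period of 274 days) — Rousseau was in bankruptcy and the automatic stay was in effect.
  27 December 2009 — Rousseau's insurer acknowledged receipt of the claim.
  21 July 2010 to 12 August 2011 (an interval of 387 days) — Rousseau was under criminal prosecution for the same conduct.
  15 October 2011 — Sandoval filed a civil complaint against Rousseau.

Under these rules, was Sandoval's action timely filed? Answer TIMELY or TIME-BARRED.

TIMELY

The claim accrued on 17 January 2009, when the wrongful act occurred.
1 year from 17 January 2009 is 17 January 2010.
The period was tolled for 274 days by the automatic bankruptcy stay (13 April 2009 to 12 January 2010), pushing the deadline to 18 October 2010.
The pending criminal prosecution from 21 July 2010 to 12 August 2011 tolled the period for 387 days, extending the deadline to 9 November 2011.
None of the other events listed affects the running of the period under the stated rules.
Filing on 15 October 2011 beat the 9 November 2011 deadline — the action is timely.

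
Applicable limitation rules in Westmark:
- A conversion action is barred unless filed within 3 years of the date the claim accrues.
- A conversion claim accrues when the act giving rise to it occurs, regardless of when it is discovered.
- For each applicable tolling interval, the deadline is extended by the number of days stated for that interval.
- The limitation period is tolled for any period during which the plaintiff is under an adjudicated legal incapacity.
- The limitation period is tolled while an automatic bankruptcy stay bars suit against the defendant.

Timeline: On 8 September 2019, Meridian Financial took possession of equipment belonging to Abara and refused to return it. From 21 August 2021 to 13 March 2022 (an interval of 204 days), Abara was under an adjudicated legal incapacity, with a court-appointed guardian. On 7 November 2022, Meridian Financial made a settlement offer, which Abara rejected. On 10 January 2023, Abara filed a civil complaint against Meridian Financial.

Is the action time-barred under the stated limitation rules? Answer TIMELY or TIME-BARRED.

The claim accrued on 8 September 2019, the date of the act.
Adding the 3 years base period to 8 September 2019 gives a deadline of 8 September 2022, before any tolling.
The period was tolled for 204 days by the plaintiff's legal incapacity (21 August 2021 to 13 March 2022), pushing the deadline to 31 March 2023.
Nothing else in the chronology tolls or restarts the period.
Filing on 10 January 2023 beat the 31 March 2023 deadline — the action is timely.

TIMELY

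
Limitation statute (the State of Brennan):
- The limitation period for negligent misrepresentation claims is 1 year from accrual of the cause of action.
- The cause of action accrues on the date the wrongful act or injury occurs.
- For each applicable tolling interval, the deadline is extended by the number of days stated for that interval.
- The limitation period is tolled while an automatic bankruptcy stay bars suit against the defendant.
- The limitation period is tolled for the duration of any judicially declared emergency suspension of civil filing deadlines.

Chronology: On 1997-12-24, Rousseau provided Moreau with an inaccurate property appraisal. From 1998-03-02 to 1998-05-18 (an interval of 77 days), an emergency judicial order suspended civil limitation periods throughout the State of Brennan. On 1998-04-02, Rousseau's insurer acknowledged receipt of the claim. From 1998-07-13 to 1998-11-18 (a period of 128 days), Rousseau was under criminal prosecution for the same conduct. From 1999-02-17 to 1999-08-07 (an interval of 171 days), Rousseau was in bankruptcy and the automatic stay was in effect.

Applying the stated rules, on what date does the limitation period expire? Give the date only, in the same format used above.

1999-08-29

The cause of action accrued on 1997-12-24, the date of the act.
Adding the 1 year base period to 1997-12-24 gives a deadline of 1998-12-24, before any tolling.
Because the emergency suspension of filing deadlines ran from 1998-03-02 to 1998-05-18, the deadline is extended by 77 days to 1999-03-11.
The automatic bankruptcy stay from 1999-02-17 to 1999-08-07 tolled the period for 171 days, extending the deadline to 1999-08-29.
No stated provision tolls the period for a criminal prosecution, so the interval from 1998-07-13 to 1998-11-18 has no effect on the deadline.
The other events in the timeline have no effect on the limitation period under the stated rules.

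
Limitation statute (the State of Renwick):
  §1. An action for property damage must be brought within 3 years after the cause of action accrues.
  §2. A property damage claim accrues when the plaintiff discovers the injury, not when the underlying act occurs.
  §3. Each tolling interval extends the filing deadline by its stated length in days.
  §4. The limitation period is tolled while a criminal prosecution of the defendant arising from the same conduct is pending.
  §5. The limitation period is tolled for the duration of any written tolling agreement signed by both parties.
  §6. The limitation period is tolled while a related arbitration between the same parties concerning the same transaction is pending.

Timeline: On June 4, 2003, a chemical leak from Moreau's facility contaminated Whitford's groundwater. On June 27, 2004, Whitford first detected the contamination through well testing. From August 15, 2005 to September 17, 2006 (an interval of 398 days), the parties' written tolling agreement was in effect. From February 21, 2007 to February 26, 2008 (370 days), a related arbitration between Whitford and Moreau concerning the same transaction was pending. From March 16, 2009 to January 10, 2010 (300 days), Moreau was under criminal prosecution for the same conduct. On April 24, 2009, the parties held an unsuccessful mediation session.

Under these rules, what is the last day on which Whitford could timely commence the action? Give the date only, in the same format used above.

Under the discovery rule, the claim accrued on June 27, 2004, when Whitford discovered the injury — not on the June 4, 2003 date of the underlying act.
The untolled deadline — 3 years after June 27, 2004 — is June 27, 2007.
The written tolling agreement from August 15, 2005 to September 17, 2006 tolled the period for 398 days, extending the deadline to July 29, 2008.
Because the pending related arbitration ran from February 21, 2007 to February 26, 2008, the deadline is extended by 370 days to August 3, 2009.
Because the pending criminal prosecution ran from March 16, 2009 to January 10, 2010, the deadline is extended by 300 days to May 30, 2010.
Nothing else in the chronology tolls or restarts the period.

May 30, 2010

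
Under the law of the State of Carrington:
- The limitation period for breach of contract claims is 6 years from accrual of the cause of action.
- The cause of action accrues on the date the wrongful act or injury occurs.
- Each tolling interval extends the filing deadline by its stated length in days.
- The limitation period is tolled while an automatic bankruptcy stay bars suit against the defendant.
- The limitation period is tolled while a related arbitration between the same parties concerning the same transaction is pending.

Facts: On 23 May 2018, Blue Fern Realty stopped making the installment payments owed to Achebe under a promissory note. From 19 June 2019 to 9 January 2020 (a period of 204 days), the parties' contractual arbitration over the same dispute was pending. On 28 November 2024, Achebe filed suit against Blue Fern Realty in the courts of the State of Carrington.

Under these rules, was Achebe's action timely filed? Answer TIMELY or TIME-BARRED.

The limitation period began to run on 23 May 2018.
6 years from 23 May 2018 is 23 May 2024.
Because the pending related arbitration ran from 19 June 2019 to 9 January 2020, the deadline is extended by 204 days to 13 December 2024.
Filing on 28 November 2024 beat the 13 December 2024 deadline — the action is timely.

TIMELY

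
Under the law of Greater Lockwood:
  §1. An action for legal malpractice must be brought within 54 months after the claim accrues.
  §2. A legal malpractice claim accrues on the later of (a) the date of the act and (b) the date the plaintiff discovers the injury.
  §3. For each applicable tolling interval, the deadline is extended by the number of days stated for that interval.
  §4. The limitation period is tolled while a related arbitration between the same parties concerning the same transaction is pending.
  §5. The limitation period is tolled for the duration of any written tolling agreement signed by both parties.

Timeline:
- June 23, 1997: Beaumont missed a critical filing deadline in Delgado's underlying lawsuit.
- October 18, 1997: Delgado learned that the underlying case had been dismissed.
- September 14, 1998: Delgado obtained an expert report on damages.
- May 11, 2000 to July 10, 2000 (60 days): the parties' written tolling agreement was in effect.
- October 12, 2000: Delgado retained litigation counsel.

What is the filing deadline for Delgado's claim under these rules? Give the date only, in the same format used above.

June 17, 2002

The claim accrued on October 18, 1997 — the later of the June 23, 1997 act and the October 18, 1997 discovery.
Adding the 54 months base period to October 18, 1997 gives a deadline of April 18, 2002, before any tolling.
The period was tolled for 60 days by the written tolling agreement (May 11, 2000 to July 10, 2000), pushing the deadline to June 17, 2002.
Nothing else in the chronology tolls or restarts the period.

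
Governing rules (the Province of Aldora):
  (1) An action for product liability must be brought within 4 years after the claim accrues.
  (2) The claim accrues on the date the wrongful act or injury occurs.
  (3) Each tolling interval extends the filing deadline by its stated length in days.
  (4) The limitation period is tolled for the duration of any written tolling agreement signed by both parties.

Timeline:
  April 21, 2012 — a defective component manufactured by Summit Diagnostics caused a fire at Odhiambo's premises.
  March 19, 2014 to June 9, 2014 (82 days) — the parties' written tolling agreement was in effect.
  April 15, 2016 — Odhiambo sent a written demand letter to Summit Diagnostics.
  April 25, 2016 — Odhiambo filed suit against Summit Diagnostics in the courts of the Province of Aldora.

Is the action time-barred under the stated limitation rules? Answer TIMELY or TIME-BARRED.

TIMELY

The limitation period began to run on April 21, 2012.
Adding the 4 years base period to April 21, 2012 gives a deadline of April 21, 2016, before any tolling.
The period was tolled for 82 days by the written tolling agreement (March 19, 2014 to June 9, 2014), pushing the deadline to July 12, 2016.
None of the other events listed affects the running of the period under the stated rules.
The April 25, 2016 filing precedes the July 12, 2016 deadline; the claim is timely.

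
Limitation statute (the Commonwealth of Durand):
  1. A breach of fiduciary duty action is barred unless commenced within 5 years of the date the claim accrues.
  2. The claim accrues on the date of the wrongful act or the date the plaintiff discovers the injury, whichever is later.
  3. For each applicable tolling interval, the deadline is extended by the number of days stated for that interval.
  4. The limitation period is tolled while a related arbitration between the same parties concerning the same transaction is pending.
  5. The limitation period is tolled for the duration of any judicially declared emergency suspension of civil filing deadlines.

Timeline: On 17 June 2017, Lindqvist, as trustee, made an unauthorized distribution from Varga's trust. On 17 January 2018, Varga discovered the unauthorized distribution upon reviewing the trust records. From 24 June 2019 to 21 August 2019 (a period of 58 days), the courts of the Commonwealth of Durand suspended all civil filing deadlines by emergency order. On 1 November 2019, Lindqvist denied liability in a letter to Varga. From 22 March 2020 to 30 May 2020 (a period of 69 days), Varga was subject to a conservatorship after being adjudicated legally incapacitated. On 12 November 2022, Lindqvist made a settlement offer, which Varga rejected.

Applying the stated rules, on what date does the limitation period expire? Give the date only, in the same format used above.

Taking the later of the act (17 June 2017) and discovery (17 January 2018), the claim accrued on 17 January 2018.
5 years from 17 January 2018 is 17 January 2023.
The emergency suspension of filing deadlines from 24 June 2019 to 21 August 2019 tolled the period for 58 days, extending the deadline to 16 March 2023.
The plaintiff's legal incapacity from 22 March 2020 to 30 May 2020 does not toll the period, because no stated rule makes the plaintiff's incapacity a tolling event.
None of the other events listed affects the running of the period under the stated rules.

16 March 2023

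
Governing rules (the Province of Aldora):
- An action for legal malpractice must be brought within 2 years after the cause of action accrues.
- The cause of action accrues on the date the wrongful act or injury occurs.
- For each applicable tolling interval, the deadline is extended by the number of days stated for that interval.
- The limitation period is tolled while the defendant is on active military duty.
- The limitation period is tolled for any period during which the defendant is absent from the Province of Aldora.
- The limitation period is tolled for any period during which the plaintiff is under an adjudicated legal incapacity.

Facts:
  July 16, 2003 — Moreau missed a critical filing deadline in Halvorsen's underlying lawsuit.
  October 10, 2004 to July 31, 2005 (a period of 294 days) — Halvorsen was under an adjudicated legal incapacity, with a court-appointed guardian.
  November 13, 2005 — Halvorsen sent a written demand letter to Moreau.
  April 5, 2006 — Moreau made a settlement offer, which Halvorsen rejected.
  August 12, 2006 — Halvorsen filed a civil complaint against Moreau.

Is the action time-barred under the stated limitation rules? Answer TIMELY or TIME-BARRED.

TIME-BARRED

The claim accrued on July 16, 2003, when the wrongful act occurred.
Adding the 2 years base period to July 16, 2003 gives a deadline of July 16, 2005, before any tolling.
The plaintiff's legal incapacity from October 10, 2004 to July 31, 2005 tolled the period for 294 days, extending the deadline to May 6, 2006.
The other events in the timeline have no effect on the limitation period under the stated rules.
The August 12, 2006 filing falls after the May 6, 2006 deadline; the claim is time-barred.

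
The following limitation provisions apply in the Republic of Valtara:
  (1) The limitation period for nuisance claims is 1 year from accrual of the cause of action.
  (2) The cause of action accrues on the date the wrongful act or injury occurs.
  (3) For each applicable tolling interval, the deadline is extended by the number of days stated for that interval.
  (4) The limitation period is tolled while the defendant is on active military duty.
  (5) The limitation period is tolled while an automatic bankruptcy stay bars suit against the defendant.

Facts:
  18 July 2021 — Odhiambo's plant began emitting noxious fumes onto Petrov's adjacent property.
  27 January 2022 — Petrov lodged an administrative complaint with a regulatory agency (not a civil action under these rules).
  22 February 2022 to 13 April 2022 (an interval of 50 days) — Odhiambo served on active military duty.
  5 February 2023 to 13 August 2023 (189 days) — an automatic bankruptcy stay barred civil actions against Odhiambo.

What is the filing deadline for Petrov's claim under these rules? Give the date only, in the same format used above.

The limitation period began to run on 18 July 2021.
Adding the 1 year base period to 18 July 2021 gives a deadline of 18 July 2022, before any tolling.
The period was tolled for 50 days by the defendant's active military service (22 February 2022 to 13 April 2022), pushing the deadline to 6 September 2022.
By the time the automatic bankruptcy stay began on 5 February 2023, the limitation period had already expired on 6 September 2022; that interval cannot revive it.
None of the other events listed affects the running of the period under the stated rules.

6 September 2022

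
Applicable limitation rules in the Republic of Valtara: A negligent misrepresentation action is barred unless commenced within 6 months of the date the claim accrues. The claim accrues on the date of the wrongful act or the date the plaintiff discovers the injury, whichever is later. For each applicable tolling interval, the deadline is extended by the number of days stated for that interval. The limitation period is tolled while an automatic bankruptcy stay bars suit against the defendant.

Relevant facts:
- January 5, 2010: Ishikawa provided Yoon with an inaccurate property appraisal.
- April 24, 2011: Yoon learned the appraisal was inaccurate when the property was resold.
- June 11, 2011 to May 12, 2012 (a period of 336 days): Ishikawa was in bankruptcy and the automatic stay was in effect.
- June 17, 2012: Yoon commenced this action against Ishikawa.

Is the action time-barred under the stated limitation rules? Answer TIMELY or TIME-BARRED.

TIMELY

The claim accrued on April 24, 2011 — the later of the January 5, 2010 act and the April 24, 2011 discovery.
Adding the 6 months base period to April 24, 2011 gives a deadline of October 24, 2011, before any tolling.
The period was tolled for 336 days by the automatic bankruptcy stay (June 11, 2011 to May 12, 2012), pushing the deadline to September 24, 2012.
Filing on June 17, 2012 beat the September 24, 2012 deadline — the action is timely.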